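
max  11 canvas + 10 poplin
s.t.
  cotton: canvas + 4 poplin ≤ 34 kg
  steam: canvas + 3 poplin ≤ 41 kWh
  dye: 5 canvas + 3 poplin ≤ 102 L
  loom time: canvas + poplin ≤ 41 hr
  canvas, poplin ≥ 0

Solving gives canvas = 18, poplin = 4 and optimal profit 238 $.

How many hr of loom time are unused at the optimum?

loom time used = 1·18 + 1·4 = 22; slack = 41 − 22 = 19.

19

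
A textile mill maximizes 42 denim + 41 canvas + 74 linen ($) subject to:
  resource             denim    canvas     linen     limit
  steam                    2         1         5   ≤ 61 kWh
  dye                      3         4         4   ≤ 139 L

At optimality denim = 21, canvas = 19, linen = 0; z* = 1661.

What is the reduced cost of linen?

Both steam and dye are binding at x*.
Dual feasibility on the basic columns requires 2·y_steam + 3·y_dye = 42, 1·y_steam + 4·y_dye = 41.
Solving: y_steam = 9, y_dye = 8.
Reduced cost of linen: c₃ − yᵀa₃ = 74 − (9·5 + 8·4) = 74 − 77 = -3.

-3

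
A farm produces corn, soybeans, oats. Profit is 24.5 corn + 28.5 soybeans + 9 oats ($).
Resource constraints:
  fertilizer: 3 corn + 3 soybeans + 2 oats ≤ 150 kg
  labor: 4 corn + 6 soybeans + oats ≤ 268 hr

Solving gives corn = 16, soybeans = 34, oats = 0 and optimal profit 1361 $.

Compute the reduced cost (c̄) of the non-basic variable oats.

-4

Both fertilizer and labor are binding at x*.
Dual feasibility on the basic columns requires 3·y_fertilizer + 4·y_labor = 24.5, 3·y_fertilizer + 6·y_labor = 28.5.
→ y_fertilizer = 5.5 and y_labor = 2.
Reduced cost of oats: c₃ − yᵀa₃ = 9 − (5.5·2 + 2·1) = 9 − 13 = -4.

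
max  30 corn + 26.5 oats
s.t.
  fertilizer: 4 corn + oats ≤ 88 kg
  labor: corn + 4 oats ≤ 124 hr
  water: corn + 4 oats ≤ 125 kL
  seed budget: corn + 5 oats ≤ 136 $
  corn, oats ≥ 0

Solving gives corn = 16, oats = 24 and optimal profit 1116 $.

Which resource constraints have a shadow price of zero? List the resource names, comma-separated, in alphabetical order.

fertilizer: 88/88 (binding)
labor: 112/124 (slack 12)
water: 112/125 (slack 13)
seed budget: 136/136 (binding)
By complementary slackness, a constraint with positive slack has shadow price 0 → labor, water.

labor, water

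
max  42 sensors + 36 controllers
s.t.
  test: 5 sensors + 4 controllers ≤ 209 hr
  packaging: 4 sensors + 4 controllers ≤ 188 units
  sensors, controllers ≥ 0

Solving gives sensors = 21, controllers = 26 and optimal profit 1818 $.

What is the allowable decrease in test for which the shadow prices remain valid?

21

Binding constraints: test, packaging. The basis is B = [[5,4],[4,4]] with det 4.
Per unit decrease in test, x* moves by d = (-1, 1).
The basis stays optimal until sensors reaches 0; allowable decrease = 21 hr.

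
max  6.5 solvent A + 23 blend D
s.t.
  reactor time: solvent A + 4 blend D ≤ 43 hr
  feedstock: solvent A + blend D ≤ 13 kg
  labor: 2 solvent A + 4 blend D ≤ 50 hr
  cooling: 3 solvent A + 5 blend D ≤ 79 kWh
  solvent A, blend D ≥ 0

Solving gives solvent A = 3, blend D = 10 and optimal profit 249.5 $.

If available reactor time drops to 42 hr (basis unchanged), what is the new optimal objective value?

244

Check each constraint at x*: reactor time 43/43 (tight); feedstock 13/13 (tight); labor 46/50 (slack 4); cooling 59/79 (slack 20).
Since labor, cooling are not tight, their duals are 0.
From A_Bᵀ y = c: 1·y_reactor time + 1·y_feedstock = 6.5; 4·y_reactor time + 1·y_feedstock = 23.
This yields shadow prices y_reactor time = 5.5, y_feedstock = 1.
Δz = y_reactor time·Δb = 5.5 × (-1) = -5.5, so new z* = 249.5 − 5.5 = 244.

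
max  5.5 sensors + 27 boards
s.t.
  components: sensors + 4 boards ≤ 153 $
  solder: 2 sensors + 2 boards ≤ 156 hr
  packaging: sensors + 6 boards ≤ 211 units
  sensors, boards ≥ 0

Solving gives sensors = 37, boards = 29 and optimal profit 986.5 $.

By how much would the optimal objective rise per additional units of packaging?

Check each constraint at x*: components 153/153 (tight); solder 132/156 (slack 24); packaging 211/211 (tight).
Slack constraints have shadow price 0 (complementary slackness).
The binding rows give the dual system: 1·y_components + 1·y_packaging = 5.5 and 4·y_components + 6·y_packaging = 27.
→ y_components = 3 and y_packaging = 2.5.
Shadow price of packaging = 2.5.

2.5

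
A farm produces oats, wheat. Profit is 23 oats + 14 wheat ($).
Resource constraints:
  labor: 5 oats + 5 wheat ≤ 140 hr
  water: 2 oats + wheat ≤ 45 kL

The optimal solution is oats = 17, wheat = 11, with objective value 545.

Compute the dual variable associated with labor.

Both labor and water are binding at x*.
From A_Bᵀ y = c: 5·y_labor + 2·y_water = 23; 5·y_labor + 1·y_water = 14.
→ y_labor = 1 and y_water = 9.
Shadow price of labor = 1.

1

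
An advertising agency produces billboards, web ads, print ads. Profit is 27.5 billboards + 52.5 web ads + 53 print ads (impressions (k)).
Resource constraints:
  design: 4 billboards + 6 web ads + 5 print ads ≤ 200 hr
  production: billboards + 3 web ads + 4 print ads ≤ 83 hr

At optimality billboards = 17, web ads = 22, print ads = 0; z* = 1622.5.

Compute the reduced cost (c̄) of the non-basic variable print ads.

-2

Both design and production are binding at x*.
From A_Bᵀ y = c: 4·y_design + 1·y_production = 27.5; 6·y_design + 3·y_production = 52.5.
This yields shadow prices y_design = 5, y_production = 7.5.
Reduced cost of print ads: c₃ − yᵀa₃ = 53 − (5·5 + 7.5·4) = 53 − 55 = -2.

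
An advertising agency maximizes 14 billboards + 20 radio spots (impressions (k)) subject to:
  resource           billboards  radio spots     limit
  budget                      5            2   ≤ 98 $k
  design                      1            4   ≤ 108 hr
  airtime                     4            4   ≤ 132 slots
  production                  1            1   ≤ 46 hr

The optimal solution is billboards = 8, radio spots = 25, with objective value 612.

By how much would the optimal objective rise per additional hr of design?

2

Check each constraint at x*: budget 90/98 (slack 8); design 108/108 (tight); airtime 132/132 (tight); production 33/46 (slack 13).
Since budget, production are not tight, their duals are 0.
Dual feasibility on the basic columns requires 1·y_design + 4·y_airtime = 14, 4·y_design + 4·y_airtime = 20.
→ y_design = 2 and y_airtime = 3.
Shadow price of design = 2.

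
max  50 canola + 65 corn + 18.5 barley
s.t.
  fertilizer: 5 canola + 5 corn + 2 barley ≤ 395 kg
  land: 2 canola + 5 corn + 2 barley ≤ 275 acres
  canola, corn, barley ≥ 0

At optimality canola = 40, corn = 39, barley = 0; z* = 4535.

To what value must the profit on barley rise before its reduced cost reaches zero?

At the optimum: fertilizer uses 395 of 395 (binding); land uses 275 of 275 (binding).
The binding rows give the dual system: 5·y_fertilizer + 2·y_land = 50 and 5·y_fertilizer + 5·y_land = 65.
→ y_fertilizer = 8 and y_land = 5.
barley enters the basis when its profit ≥ yᵀa₃ = 8·2 + 5·2 = 26.

26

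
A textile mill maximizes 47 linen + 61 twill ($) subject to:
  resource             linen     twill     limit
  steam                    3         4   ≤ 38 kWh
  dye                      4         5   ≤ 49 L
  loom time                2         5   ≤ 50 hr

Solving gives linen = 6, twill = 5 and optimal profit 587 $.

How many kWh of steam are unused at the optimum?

0

steam used = 3·6 + 4·5 = 38; slack = 38 − 38 = 0.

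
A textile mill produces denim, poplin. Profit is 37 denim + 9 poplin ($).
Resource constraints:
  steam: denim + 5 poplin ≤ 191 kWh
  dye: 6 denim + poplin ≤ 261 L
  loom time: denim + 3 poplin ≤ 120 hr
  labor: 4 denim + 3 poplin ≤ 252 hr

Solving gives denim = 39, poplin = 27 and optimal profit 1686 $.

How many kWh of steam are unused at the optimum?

17

steam used = 1·39 + 5·27 = 174; slack = 191 − 174 = 17.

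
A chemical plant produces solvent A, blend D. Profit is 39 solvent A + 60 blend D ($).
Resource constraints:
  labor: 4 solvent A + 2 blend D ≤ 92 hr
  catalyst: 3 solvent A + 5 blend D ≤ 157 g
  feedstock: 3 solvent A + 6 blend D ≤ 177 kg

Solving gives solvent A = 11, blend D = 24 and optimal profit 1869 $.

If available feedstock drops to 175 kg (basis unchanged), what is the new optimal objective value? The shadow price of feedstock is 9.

Δb = -2, so new z* = 1869 + (9)·(-2) = 1869 − 18 = 1851.

1851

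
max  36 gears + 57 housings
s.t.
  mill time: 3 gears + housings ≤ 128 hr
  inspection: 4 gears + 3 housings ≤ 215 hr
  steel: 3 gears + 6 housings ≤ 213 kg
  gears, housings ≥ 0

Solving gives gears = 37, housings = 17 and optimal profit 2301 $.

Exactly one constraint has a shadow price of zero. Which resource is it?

inspection

mill time: 128/128 (binding)
inspection: 199/215 (slack 16)
steel: 213/213 (binding)
By complementary slackness, a constraint with positive slack has shadow price 0 → inspection.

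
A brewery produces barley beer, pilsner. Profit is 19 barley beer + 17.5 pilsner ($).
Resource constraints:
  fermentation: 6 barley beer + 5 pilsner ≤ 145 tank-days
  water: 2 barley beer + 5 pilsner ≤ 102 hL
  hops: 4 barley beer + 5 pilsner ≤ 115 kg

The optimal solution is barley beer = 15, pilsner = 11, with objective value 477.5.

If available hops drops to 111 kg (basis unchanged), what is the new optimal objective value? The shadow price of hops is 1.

473.5

Δb = -4, so new z* = 477.5 + (1)·(-4) = 477.5 − 4 = 473.5.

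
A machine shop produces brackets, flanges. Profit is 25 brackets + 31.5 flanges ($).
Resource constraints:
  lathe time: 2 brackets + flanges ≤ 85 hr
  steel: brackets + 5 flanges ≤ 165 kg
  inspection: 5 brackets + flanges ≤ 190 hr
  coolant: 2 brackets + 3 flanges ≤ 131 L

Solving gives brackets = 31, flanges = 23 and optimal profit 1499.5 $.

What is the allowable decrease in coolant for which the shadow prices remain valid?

16

Binding constraints: lathe time, coolant. The basis is B = [[2,1],[2,3]] with det 4.
Per unit decrease in coolant, x* moves by d = (0.25, -0.5).
The basis stays optimal until inspection becomes binding; allowable decrease = 16 L.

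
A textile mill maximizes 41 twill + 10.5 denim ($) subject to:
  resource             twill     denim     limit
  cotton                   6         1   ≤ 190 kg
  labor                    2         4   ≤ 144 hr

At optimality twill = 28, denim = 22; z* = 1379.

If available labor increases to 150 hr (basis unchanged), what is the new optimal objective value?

At the optimum: cotton uses 190 of 190 (binding); labor uses 144 of 144 (binding).
From A_Bᵀ y = c: 6·y_cotton + 2·y_labor = 41; 1·y_cotton + 4·y_labor = 10.5.
→ y_cotton = 6.5 and y_labor = 1.
Δz = y_labor·Δb = 1 × (6) = 6, so new z* = 1379 + 6 = 1385.

1385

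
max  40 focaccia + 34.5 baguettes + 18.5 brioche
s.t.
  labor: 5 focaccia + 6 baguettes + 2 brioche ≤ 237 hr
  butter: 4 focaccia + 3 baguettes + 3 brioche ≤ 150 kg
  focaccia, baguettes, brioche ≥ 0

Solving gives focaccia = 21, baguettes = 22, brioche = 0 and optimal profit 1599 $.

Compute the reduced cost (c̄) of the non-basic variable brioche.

At the optimum: labor uses 237 of 237 (binding); butter uses 150 of 150 (binding).
Dual feasibility on the basic columns requires 5·y_labor + 4·y_butter = 40, 6·y_labor + 3·y_butter = 34.5.
→ y_labor = 2 and y_butter = 7.5.
Reduced cost of brioche: c₃ − yᵀa₃ = 18.5 − (2·2 + 7.5·3) = 18.5 − 26.5 = -8.

-8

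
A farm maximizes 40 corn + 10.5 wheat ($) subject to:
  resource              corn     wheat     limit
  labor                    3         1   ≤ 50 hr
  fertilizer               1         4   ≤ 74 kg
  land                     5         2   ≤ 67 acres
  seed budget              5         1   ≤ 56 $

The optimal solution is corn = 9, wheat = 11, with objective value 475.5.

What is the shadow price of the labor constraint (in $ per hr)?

Binding: land and seed budget. Non-binding: labor (12 unused), fertilizer (21 unused).
Slack constraints have shadow price 0 (complementary slackness).
From A_Bᵀ y = c: 5·y_land + 5·y_seed budget = 40; 2·y_land + 1·y_seed budget = 10.5.
This yields shadow prices y_land = 2.5, y_seed budget = 5.5.
Shadow price of labor = 0.

0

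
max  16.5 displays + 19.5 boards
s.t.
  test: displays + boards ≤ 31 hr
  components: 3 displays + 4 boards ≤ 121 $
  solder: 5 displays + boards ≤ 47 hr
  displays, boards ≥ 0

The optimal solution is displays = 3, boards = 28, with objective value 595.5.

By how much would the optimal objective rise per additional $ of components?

3

At the optimum: test uses 31 of 31 (binding); components uses 121 of 121 (binding); solder uses 43 of 47 (slack = 4).
By complementary slackness, y = 0 for the non-binding constraint.
From A_Bᵀ y = c: 1·y_test + 3·y_components = 16.5; 1·y_test + 4·y_components = 19.5.
This yields shadow prices y_test = 7.5, y_components = 3.
Shadow price of components = 3.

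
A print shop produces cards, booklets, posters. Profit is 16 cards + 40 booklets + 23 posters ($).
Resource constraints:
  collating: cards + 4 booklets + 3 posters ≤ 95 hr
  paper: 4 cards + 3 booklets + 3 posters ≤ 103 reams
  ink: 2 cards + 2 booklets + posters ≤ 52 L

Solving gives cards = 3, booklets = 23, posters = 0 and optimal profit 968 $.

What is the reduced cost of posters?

-5

Check each constraint at x*: collating 95/95 (tight); paper 81/103 (slack 22); ink 52/52 (tight).
By complementary slackness, y = 0 for the non-binding constraint.
Dual feasibility on the basic columns requires 1·y_collating + 2·y_ink = 16, 4·y_collating + 2·y_ink = 40.
→ y_collating = 8 and y_ink = 4.
Reduced cost of posters: c₃ − yᵀa₃ = 23 − (8·3 + 4·1) = 23 − 28 = -5.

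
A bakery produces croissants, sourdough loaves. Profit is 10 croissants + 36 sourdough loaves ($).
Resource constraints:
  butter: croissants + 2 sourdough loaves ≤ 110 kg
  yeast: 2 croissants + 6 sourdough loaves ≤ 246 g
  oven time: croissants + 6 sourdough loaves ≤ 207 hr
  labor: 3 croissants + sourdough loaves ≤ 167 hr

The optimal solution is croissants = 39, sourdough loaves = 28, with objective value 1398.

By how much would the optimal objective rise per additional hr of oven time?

Check each constraint at x*: butter 95/110 (slack 15); yeast 246/246 (tight); oven time 207/207 (tight); labor 145/167 (slack 22).
Slack constraints have shadow price 0 (complementary slackness).
From A_Bᵀ y = c: 2·y_yeast + 1·y_oven time = 10; 6·y_yeast + 6·y_oven time = 36.
Solving: y_yeast = 4, y_oven time = 2.
Shadow price of oven time = 2.

2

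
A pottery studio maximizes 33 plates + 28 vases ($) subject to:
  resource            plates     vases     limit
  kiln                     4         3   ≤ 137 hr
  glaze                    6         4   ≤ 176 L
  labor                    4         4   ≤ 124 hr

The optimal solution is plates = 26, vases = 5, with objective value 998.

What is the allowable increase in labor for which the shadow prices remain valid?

Binding constraints: glaze, labor. The basis is B = [[6,4],[4,4]] with det 8.
Per unit increase in labor, x* moves by d = (-0.5, 0.75).
The basis stays optimal until plates reaches 0; allowable increase = 52 hr.

52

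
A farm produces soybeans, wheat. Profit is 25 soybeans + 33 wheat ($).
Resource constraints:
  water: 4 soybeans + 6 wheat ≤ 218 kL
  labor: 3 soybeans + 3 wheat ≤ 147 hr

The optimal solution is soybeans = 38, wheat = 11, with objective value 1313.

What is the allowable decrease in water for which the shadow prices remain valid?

22

Binding constraints: water, labor. The basis is B = [[4,6],[3,3]] with det -6.
Per unit decrease in water, x* moves by d = (0.5, -0.5).
The basis stays optimal until wheat reaches 0; allowable decrease = 22 kL.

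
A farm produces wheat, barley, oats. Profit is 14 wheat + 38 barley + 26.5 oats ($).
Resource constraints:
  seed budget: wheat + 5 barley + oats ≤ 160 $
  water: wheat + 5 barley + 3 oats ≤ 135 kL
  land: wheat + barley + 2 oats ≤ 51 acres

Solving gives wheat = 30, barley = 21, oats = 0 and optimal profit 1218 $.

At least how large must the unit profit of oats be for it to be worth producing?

34

Check each constraint at x*: seed budget 135/160 (slack 25); water 135/135 (tight); land 51/51 (tight).
Slack constraints have shadow price 0 (complementary slackness).
From A_Bᵀ y = c: 1·y_water + 1·y_land = 14; 5·y_water + 1·y_land = 38.
This yields shadow prices y_water = 6, y_land = 8.
oats enters the basis when its profit ≥ yᵀa₃ = 6·3 + 8·2 = 34.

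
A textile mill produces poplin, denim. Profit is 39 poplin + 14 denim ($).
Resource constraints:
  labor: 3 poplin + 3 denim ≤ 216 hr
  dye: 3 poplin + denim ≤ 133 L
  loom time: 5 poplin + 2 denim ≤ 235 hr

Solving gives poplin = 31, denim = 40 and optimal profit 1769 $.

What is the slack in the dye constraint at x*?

0

dye used = 3·31 + 1·40 = 133; slack = 133 − 133 = 0.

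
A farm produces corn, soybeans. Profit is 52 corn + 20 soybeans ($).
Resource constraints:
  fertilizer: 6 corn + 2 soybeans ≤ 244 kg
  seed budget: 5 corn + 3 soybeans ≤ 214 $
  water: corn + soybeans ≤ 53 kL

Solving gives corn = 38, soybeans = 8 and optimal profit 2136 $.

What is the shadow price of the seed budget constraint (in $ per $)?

At the optimum: fertilizer uses 244 of 244 (binding); seed budget uses 214 of 214 (binding); water uses 46 of 53 (slack = 7).
Since water is not tight, its dual is 0.
The binding rows give the dual system: 6·y_fertilizer + 5·y_seed budget = 52 and 2·y_fertilizer + 3·y_seed budget = 20.
→ y_fertilizer = 7 and y_seed budget = 2.
Shadow price of seed budget = 2.

2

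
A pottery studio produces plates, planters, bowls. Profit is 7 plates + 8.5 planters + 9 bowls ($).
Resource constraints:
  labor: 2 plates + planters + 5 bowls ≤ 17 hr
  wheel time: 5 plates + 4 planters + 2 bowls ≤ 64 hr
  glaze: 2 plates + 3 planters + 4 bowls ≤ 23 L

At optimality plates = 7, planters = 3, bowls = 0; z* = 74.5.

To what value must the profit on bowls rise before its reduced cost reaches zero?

15

Binding: labor and glaze. Non-binding: wheel time (17 unused).
Slack constraints have shadow price 0 (complementary slackness).
Dual feasibility on the basic columns requires 2·y_labor + 2·y_glaze = 7, 1·y_labor + 3·y_glaze = 8.5.
This yields shadow prices y_labor = 1, y_glaze = 2.5.
bowls enters the basis when its profit ≥ yᵀa₃ = 1·5 + 2.5·4 = 15.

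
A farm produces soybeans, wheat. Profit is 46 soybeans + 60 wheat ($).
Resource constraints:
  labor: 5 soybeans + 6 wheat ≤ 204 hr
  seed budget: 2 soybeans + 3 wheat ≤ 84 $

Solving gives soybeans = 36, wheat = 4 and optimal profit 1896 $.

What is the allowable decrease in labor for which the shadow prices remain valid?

36

Binding constraints: labor, seed budget. The basis is B = [[5,6],[2,3]] with det 3.
Per unit decrease in labor, x* moves by d = (-1, 0.6667).
The basis stays optimal until soybeans reaches 0; allowable decrease = 36 hr.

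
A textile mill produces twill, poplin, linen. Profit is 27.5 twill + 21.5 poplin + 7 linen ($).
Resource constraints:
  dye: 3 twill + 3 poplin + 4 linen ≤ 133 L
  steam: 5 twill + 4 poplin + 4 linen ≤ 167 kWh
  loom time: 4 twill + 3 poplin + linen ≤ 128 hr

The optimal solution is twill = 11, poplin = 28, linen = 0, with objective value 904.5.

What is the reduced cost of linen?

Check each constraint at x*: dye 117/133 (slack 16); steam 167/167 (tight); loom time 128/128 (tight).
By complementary slackness, y = 0 for the non-binding constraint.
From A_Bᵀ y = c: 5·y_steam + 4·y_loom time = 27.5; 4·y_steam + 3·y_loom time = 21.5.
→ y_steam = 3.5 and y_loom time = 2.5.
Reduced cost of linen: c₃ − yᵀa₃ = 7 − (3.5·4 + 2.5·1) = 7 − 16.5 = -9.5.

-9.5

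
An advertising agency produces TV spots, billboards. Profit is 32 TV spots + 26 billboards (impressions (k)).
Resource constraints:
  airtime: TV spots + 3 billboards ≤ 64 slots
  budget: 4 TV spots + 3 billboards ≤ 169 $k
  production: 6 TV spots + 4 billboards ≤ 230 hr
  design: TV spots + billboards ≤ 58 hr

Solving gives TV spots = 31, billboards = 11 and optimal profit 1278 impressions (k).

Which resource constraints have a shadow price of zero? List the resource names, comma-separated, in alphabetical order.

airtime: 64/64 (binding)
budget: 157/169 (slack 12)
production: 230/230 (binding)
design: 42/58 (slack 16)
By complementary slackness, a constraint with positive slack has shadow price 0 → budget, design.

budget, design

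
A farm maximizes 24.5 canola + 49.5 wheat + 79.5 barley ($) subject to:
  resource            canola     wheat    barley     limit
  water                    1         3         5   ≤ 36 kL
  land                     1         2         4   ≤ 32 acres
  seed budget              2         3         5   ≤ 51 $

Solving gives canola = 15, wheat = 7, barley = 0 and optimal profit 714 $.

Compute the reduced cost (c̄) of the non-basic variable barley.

-3

At the optimum: water uses 36 of 36 (binding); land uses 29 of 32 (slack = 3); seed budget uses 51 of 51 (binding).
Slack constraints have shadow price 0 (complementary slackness).
Dual feasibility on the basic columns requires 1·y_water + 2·y_seed budget = 24.5, 3·y_water + 3·y_seed budget = 49.5.
This yields shadow prices y_water = 8.5, y_seed budget = 8.
Reduced cost of barley: c₃ − yᵀa₃ = 79.5 − (8.5·5 + 8·5) = 79.5 − 82.5 = -3.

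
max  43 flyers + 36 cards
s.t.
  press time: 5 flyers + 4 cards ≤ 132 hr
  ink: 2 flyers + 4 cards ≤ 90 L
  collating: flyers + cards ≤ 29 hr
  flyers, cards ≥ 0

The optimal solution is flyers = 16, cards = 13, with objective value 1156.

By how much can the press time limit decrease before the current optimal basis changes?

3

Binding constraints: press time, collating. The basis is B = [[5,4],[1,1]] with det 1.
Per unit decrease in press time, x* moves by d = (-1, 1).
The basis stays optimal until ink becomes binding; allowable decrease = 3 hr.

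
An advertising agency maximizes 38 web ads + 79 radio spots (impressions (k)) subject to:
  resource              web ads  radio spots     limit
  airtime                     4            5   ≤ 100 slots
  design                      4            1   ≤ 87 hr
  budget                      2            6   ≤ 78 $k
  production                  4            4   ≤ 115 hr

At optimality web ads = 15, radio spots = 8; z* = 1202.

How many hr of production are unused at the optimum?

23

production used = 4·15 + 4·8 = 92; slack = 115 − 92 = 23.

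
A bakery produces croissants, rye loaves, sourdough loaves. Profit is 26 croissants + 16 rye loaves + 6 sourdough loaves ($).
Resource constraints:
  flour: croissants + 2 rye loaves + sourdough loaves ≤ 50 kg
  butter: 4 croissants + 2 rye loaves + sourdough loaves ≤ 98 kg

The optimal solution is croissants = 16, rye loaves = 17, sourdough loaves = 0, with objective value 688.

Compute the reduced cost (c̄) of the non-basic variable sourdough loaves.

-2

At the optimum: flour uses 50 of 50 (binding); butter uses 98 of 98 (binding).
The binding rows give the dual system: 1·y_flour + 4·y_butter = 26 and 2·y_flour + 2·y_butter = 16.
→ y_flour = 2 and y_butter = 6.
Reduced cost of sourdough loaves: c₃ − yᵀa₃ = 6 − (2·1 + 6·1) = 6 − 8 = -2.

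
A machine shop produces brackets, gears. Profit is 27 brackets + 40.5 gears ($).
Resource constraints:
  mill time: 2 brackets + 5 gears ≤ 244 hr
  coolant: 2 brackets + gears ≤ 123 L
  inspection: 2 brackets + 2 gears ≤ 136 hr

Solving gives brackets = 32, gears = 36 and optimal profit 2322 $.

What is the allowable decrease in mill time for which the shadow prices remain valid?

Binding constraints: mill time, inspection. The basis is B = [[2,5],[2,2]] with det -6.
Per unit decrease in mill time, x* moves by d = (0.3333, -0.3333).
The basis stays optimal until coolant becomes binding; allowable decrease = 69 hr.

69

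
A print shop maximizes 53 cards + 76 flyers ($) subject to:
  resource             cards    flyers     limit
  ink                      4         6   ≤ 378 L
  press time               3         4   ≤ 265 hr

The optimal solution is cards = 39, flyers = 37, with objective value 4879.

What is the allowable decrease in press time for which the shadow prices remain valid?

13

Binding constraints: ink, press time. The basis is B = [[4,6],[3,4]] with det -2.
Per unit decrease in press time, x* moves by d = (-3, 2).
The basis stays optimal until cards reaches 0; allowable decrease = 13 hr.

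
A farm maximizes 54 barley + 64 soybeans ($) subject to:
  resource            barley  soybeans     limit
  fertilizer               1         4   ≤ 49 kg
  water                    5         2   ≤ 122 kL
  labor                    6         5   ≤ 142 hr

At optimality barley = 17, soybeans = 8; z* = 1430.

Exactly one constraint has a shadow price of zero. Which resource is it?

fertilizer: 49/49 (binding)
water: 101/122 (slack 21)
labor: 142/142 (binding)
By complementary slackness, a constraint with positive slack has shadow price 0 → water.

water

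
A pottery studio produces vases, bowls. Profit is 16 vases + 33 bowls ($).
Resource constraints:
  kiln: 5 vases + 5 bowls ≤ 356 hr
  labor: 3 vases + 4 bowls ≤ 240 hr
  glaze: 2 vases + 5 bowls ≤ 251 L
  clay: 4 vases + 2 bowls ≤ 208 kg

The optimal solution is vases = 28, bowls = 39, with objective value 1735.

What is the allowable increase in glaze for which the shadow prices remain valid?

Binding constraints: labor, glaze. The basis is B = [[3,4],[2,5]] with det 7.
Per unit increase in glaze, x* moves by d = (-0.5714, 0.4286).
The basis stays optimal until vases reaches 0; allowable increase = 49 L.

49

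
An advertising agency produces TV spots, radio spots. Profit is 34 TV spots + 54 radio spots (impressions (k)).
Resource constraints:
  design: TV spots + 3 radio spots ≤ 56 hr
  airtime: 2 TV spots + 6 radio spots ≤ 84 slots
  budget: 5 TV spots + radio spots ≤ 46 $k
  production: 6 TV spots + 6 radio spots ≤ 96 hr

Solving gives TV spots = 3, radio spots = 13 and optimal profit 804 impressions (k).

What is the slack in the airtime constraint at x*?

airtime used = 2·3 + 6·13 = 84; slack = 84 − 84 = 0.

0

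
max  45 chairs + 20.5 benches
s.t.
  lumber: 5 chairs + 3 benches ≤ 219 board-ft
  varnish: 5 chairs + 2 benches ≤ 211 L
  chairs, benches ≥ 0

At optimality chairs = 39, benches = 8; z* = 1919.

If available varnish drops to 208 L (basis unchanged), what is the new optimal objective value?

Both lumber and varnish are binding at x*.
Dual feasibility on the basic columns requires 5·y_lumber + 5·y_varnish = 45, 3·y_lumber + 2·y_varnish = 20.5.
Solving: y_lumber = 2.5, y_varnish = 6.5.
Δz = y_varnish·Δb = 6.5 × (-3) = -19.5, so new z* = 1919 − 19.5 = 1899.5.

1899.5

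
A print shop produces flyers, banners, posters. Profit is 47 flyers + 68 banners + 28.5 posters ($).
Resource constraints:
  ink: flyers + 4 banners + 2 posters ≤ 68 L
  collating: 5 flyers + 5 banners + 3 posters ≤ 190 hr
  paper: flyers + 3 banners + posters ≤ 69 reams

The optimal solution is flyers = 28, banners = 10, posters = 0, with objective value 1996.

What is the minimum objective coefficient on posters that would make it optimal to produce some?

Check each constraint at x*: ink 68/68 (tight); collating 190/190 (tight); paper 58/69 (slack 11).
By complementary slackness, y = 0 for the non-binding constraint.
Dual feasibility on the basic columns requires 1·y_ink + 5·y_collating = 47, 4·y_ink + 5·y_collating = 68.
This yields shadow prices y_ink = 7, y_collating = 8.
posters enters the basis when its profit ≥ yᵀa₃ = 7·2 + 8·3 = 38.

38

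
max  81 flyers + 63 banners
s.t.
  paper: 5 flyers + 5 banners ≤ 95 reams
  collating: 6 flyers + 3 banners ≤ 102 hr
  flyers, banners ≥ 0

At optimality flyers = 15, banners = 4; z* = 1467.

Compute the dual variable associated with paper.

At the optimum: paper uses 95 of 95 (binding); collating uses 102 of 102 (binding).
The binding rows give the dual system: 5·y_paper + 6·y_collating = 81 and 5·y_paper + 3·y_collating = 63.
Solving: y_paper = 9, y_collating = 6.
Shadow price of paper = 9.

9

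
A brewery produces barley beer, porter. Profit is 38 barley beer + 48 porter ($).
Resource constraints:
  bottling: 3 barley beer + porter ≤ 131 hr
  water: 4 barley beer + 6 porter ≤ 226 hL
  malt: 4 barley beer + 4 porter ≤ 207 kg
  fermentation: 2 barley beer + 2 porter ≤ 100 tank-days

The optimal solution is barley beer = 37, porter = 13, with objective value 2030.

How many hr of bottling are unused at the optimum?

bottling used = 3·37 + 1·13 = 124; slack = 131 − 124 = 7.

7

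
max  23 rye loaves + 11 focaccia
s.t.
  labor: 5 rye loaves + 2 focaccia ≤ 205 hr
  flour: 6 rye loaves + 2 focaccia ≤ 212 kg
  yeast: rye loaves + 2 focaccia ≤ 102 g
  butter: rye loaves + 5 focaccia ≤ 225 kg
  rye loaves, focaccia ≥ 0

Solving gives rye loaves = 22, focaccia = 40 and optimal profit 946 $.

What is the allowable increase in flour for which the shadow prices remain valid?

Binding constraints: flour, yeast. The basis is B = [[6,2],[1,2]] with det 10.
Per unit increase in flour, x* moves by d = (0.2, -0.1).
The basis stays optimal until labor becomes binding; allowable increase = 18.75 kg.

18.75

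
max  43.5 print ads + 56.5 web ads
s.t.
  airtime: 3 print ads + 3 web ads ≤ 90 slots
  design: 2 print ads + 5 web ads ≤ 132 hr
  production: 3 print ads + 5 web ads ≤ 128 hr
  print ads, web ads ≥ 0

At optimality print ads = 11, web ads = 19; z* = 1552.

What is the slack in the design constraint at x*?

design used = 2·11 + 5·19 = 117; slack = 132 − 117 = 15.

15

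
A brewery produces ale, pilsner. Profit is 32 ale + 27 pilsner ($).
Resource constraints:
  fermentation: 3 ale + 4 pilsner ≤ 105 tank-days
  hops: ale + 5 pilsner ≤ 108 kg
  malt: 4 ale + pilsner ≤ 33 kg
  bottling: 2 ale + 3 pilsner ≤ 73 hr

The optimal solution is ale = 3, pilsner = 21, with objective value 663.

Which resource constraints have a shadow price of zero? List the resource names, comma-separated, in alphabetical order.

bottling, fermentation

fermentation: 93/105 (slack 12)
hops: 108/108 (binding)
malt: 33/33 (binding)
bottling: 69/73 (slack 4)
By complementary slackness, a constraint with positive slack has shadow price 0 → bottling, fermentation.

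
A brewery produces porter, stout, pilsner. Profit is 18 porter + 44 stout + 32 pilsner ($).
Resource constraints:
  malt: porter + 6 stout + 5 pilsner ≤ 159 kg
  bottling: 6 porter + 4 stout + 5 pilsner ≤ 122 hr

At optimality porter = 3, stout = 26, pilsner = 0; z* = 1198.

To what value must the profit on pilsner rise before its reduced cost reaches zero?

Check each constraint at x*: malt 159/159 (tight); bottling 122/122 (tight).
From A_Bᵀ y = c: 1·y_malt + 6·y_bottling = 18; 6·y_malt + 4·y_bottling = 44.
→ y_malt = 6 and y_bottling = 2.
pilsner enters the basis when its profit ≥ yᵀa₃ = 6·5 + 2·5 = 40.

40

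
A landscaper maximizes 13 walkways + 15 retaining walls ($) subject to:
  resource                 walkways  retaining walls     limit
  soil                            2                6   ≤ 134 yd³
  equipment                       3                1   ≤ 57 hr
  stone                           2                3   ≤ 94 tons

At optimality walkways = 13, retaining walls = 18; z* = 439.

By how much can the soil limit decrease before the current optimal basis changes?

Binding constraints: soil, equipment. The basis is B = [[2,6],[3,1]] with det -16.
Per unit decrease in soil, x* moves by d = (0.0625, -0.1875).
The basis stays optimal until retaining walls reaches 0; allowable decrease = 96 yd³.

96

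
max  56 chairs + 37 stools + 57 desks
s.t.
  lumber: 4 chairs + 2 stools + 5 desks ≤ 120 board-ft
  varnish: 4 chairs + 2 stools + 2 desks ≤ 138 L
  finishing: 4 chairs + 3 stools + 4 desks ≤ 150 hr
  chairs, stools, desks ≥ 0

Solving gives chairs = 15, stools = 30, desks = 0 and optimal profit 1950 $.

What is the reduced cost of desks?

At the optimum: lumber uses 120 of 120 (binding); varnish uses 120 of 138 (slack = 18); finishing uses 150 of 150 (binding).
Slack constraints have shadow price 0 (complementary slackness).
The binding rows give the dual system: 4·y_lumber + 4·y_finishing = 56 and 2·y_lumber + 3·y_finishing = 37.
→ y_lumber = 5 and y_finishing = 9.
Reduced cost of desks: c₃ − yᵀa₃ = 57 − (5·5 + 9·4) = 57 − 61 = -4.

-4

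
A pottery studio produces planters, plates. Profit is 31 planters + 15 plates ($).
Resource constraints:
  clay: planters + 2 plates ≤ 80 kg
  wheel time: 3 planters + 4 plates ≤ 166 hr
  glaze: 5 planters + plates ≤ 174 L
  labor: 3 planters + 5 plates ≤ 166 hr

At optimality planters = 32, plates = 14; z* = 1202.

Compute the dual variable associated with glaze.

Check each constraint at x*: clay 60/80 (slack 20); wheel time 152/166 (slack 14); glaze 174/174 (tight); labor 166/166 (tight).
Since clay, wheel time are not tight, their duals are 0.
From A_Bᵀ y = c: 5·y_glaze + 3·y_labor = 31; 1·y_glaze + 5·y_labor = 15.
This yields shadow prices y_glaze = 5, y_labor = 2.
Shadow price of glaze = 5.

5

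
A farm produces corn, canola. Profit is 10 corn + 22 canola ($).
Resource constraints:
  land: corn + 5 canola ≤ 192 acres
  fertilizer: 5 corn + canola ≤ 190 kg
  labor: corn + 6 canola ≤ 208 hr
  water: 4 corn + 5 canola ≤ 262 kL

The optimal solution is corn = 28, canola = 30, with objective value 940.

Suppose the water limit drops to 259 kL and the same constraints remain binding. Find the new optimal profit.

Binding: labor and water. Non-binding: land (14 unused), fertilizer (20 unused).
Since land, fertilizer are not tight, their duals are 0.
Dual feasibility on the basic columns requires 1·y_labor + 4·y_water = 10, 6·y_labor + 5·y_water = 22.
Solving: y_labor = 2, y_water = 2.
Δz = y_water·Δb = 2 × (-3) = -6, so new z* = 940 − 6 = 934.

934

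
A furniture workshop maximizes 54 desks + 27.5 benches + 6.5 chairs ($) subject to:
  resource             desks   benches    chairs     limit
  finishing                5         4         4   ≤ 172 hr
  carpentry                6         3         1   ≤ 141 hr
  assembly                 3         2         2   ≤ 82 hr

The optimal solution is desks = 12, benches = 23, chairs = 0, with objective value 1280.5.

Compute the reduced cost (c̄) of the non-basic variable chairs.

Check each constraint at x*: finishing 152/172 (slack 20); carpentry 141/141 (tight); assembly 82/82 (tight).
By complementary slackness, y = 0 for the non-binding constraint.
Dual feasibility on the basic columns requires 6·y_carpentry + 3·y_assembly = 54, 3·y_carpentry + 2·y_assembly = 27.5.
→ y_carpentry = 8.5 and y_assembly = 1.
Reduced cost of chairs: c₃ − yᵀa₃ = 6.5 − (8.5·1 + 1·2) = 6.5 − 10.5 = -4.

-4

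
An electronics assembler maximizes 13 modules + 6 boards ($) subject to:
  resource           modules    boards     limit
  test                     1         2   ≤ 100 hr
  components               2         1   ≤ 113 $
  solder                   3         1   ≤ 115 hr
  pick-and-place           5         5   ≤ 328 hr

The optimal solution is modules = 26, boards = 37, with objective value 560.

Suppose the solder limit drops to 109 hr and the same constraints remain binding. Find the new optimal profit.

At the optimum: test uses 100 of 100 (binding); components uses 89 of 113 (slack = 24); solder uses 115 of 115 (binding); pick-and-place uses 315 of 328 (slack = 13).
By complementary slackness, y = 0 for the non-binding constraints.
From A_Bᵀ y = c: 1·y_test + 3·y_solder = 13; 2·y_test + 1·y_solder = 6.
This yields shadow prices y_test = 1, y_solder = 4.
Δz = y_solder·Δb = 4 × (-6) = -24, so new z* = 560 − 24 = 536.

536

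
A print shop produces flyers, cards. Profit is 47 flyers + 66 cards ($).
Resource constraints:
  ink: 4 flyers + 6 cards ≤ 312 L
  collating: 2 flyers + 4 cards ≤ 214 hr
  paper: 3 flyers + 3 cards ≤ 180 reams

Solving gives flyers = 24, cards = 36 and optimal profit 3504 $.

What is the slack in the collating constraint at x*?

collating used = 2·24 + 4·36 = 192; slack = 214 − 192 = 22.

22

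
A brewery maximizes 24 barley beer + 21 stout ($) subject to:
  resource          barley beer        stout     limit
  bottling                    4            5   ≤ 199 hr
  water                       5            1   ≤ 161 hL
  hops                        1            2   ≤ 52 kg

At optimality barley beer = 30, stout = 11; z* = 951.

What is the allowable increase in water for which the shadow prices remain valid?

Binding constraints: water, hops. The basis is B = [[5,1],[1,2]] with det 9.
Per unit increase in water, x* moves by d = (0.2222, -0.1111).
The basis stays optimal until bottling becomes binding; allowable increase = 72 hL.

72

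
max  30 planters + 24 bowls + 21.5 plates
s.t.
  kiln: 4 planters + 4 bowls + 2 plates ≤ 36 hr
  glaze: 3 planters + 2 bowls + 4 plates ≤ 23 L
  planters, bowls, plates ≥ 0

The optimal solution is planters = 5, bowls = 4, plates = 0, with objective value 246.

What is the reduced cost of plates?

-8.5

At the optimum: kiln uses 36 of 36 (binding); glaze uses 23 of 23 (binding).
From A_Bᵀ y = c: 4·y_kiln + 3·y_glaze = 30; 4·y_kiln + 2·y_glaze = 24.
Solving: y_kiln = 3, y_glaze = 6.
Reduced cost of plates: c₃ − yᵀa₃ = 21.5 − (3·2 + 6·4) = 21.5 − 30 = -8.5.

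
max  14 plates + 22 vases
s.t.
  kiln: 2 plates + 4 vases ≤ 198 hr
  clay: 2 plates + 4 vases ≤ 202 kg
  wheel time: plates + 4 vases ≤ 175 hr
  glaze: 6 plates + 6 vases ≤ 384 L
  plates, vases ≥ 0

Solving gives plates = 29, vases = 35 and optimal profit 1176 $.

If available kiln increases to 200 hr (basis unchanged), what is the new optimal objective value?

At the optimum: kiln uses 198 of 198 (binding); clay uses 198 of 202 (slack = 4); wheel time uses 169 of 175 (slack = 6); glaze uses 384 of 384 (binding).
Slack constraints have shadow price 0 (complementary slackness).
Dual feasibility on the basic columns requires 2·y_kiln + 6·y_glaze = 14, 4·y_kiln + 6·y_glaze = 22.
Solving: y_kiln = 4, y_glaze = 1.
Δz = y_kiln·Δb = 4 × (2) = 8, so new z* = 1176 + 8 = 1184.

1184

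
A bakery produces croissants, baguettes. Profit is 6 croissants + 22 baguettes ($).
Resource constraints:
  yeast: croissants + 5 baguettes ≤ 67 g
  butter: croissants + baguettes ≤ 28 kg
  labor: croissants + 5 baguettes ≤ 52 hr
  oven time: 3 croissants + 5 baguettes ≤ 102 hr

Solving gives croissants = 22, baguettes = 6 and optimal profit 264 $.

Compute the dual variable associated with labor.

Check each constraint at x*: yeast 52/67 (slack 15); butter 28/28 (tight); labor 52/52 (tight); oven time 96/102 (slack 6).
Slack constraints have shadow price 0 (complementary slackness).
From A_Bᵀ y = c: 1·y_butter + 1·y_labor = 6; 1·y_butter + 5·y_labor = 22.
This yields shadow prices y_butter = 2, y_labor = 4.
Shadow price of labor = 4.

4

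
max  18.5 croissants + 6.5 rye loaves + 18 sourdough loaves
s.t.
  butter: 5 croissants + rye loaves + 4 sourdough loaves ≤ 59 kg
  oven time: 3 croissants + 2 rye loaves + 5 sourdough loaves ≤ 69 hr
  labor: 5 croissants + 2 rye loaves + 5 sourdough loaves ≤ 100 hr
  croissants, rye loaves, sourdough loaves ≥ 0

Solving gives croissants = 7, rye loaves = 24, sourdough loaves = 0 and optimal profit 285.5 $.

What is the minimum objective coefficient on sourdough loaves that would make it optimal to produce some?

At the optimum: butter uses 59 of 59 (binding); oven time uses 69 of 69 (binding); labor uses 83 of 100 (slack = 17).
Slack constraints have shadow price 0 (complementary slackness).
The binding rows give the dual system: 5·y_butter + 3·y_oven time = 18.5 and 1·y_butter + 2·y_oven time = 6.5.
This yields shadow prices y_butter = 2.5, y_oven time = 2.
sourdough loaves enters the basis when its profit ≥ yᵀa₃ = 2.5·4 + 2·5 = 20.

20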